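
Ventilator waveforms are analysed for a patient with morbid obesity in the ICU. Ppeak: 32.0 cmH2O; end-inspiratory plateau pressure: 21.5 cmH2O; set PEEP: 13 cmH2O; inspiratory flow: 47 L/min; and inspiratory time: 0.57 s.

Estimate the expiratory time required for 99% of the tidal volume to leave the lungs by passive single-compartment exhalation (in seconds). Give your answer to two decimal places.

Flow: 47 L/min ÷ 60 = 0.7833 L/s.
Vt = flow × Ti = 0.7833 L/s × 0.57 s × 1000 mL/L = 446.48 mL.
R = (PIP − Pplat)/V̇ = (32.0 − 21.5) / 0.7833 = 10.5/0.7833 = 13.405 cmH2O·s/L.
C = Vt/(Pplat − PEEP) = 446.48 / (21.5 − 13) = 446.48/8.5 = 52.527 mL/cmH2O.
τ = R × C = 13.405 × 0.05253 L/cmH2O = 0.7042 s.
t = −τ·ln(1 − 0.99) = −0.7042·ln(0.01) = 3.243 s.

3.24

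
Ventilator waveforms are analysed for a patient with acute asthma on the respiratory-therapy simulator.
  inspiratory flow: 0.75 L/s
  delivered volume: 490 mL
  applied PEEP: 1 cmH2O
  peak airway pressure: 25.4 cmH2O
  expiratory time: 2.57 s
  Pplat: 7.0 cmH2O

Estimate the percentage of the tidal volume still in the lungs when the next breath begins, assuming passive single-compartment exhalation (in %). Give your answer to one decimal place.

R = (PIP − Pplat)/V̇ = (25.4 − 7.0) / 0.75 = 18.4/0.75 = 24.533 cmH2O·s/L.
C = Vt/(Pplat − PEEP) = 490.0 / (7.0 − 1) = 490.0/6.0 = 81.667 mL/cmH2O.
τ = R × C = 24.533 × 0.08167 L/cmH2O = 2.004 s.
Fraction remaining at end-expiration = e^(−Te/τ) = e^(−2.57/2.004) = 0.2774 → 27.74%.

27.7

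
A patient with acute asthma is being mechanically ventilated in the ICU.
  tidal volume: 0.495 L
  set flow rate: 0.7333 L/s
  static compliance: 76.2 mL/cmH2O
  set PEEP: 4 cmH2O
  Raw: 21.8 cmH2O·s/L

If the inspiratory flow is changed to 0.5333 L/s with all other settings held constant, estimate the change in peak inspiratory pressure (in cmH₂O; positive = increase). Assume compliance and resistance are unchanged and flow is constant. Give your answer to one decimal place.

-4.4

PIP = Vt/C + R·V̇ + PEEP (constant-flow equation of motion).
Only the resistive term changes: ΔPIP = R × ΔV̇ = 21.8 × (0.5333 − 0.7333) = 21.8 × -0.2 = -4.36 cmH2O.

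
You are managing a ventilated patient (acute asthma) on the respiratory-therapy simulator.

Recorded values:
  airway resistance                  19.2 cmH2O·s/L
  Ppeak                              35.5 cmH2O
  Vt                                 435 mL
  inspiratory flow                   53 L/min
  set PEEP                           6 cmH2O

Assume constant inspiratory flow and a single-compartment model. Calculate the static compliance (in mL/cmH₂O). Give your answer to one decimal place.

34.7

Flow: 53 L/min ÷ 60 = 0.8833 L/s.
Equation of motion (constant flow): PIP = Vt/C + R·V̇ + PEEP.
Vt/C = PIP − R·V̇ − PEEP = 35.5 − 19.2×0.8833 − 6 = 35.5 − 16.959 − 6 = 12.541 cmH2O.
C = Vt / 12.541 = 435 / 12.541 = 34.686 mL/cmH2O.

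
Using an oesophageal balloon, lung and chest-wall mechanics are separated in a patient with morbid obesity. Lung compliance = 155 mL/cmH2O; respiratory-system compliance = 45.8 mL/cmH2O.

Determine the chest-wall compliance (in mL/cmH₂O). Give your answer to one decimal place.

1/Ccw = 1/Crs − 1/CL.
1/Ccw = 1/45.8 − 1/155 = 0.01538.
Ccw = 65.02 mL/cmH2O.

65.0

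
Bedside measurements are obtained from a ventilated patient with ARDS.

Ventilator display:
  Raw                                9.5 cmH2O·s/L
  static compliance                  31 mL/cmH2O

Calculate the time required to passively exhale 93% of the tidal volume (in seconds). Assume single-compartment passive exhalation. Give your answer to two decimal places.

0.78

τ = R × C = 9.5 × 31 mL/cmH2O = 9.5 × 0.031 L/cmH2O = 0.2945 s.
Exhaled fraction f = 1 − e^(−t/τ) → t = −τ·ln(1 − f) = −0.2945·ln(0.07) = 0.7832 s.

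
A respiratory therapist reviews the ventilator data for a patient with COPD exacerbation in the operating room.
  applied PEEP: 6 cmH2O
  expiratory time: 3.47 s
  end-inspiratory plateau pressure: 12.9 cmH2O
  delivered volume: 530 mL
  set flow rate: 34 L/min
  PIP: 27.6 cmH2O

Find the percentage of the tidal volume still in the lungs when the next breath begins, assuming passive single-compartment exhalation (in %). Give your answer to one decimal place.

Flow: 34 L/min ÷ 60 = 0.5667 L/s.
R = (PIP − Pplat)/V̇ = (27.6 − 12.9) / 0.5667 = 14.7/0.5667 = 25.94 cmH2O·s/L.
C = Vt/(Pplat − PEEP) = 530.0 / (12.9 − 6) = 530.0/6.9 = 76.812 mL/cmH2O.
τ = R × C = 25.94 × 0.07681 L/cmH2O = 1.992 s.
Fraction remaining at end-expiration = e^(−Te/τ) = e^(−3.47/1.992) = 0.1752 → 17.52%.

17.5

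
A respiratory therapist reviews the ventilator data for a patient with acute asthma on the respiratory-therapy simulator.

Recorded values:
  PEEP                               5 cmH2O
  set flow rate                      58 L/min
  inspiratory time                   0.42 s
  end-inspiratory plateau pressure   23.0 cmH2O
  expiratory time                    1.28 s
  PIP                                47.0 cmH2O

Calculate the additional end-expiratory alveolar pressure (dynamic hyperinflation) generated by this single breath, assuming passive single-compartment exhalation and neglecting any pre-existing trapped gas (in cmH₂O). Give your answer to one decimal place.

1.8

Flow: 58 L/min ÷ 60 = 0.9667 L/s.
Vt = flow × Ti = 0.9667 L/s × 0.42 s × 1000 mL/L = 406.01 mL.
R = (PIP − Pplat)/V̇ = (47.0 − 23.0) / 0.9667 = 24.0/0.9667 = 24.827 cmH2O·s/L.
C = Vt/(Pplat − PEEP) = 406.01 / (23.0 − 5) = 406.01/18.0 = 22.556 mL/cmH2O.
τ = R × C = 24.827 × 0.02256 L/cmH2O = 0.5601 s.
Fraction remaining = e^(−Te/τ) = e^(−1.28/0.5601) = 0.1017; trapped volume = 406.01 × 0.1017 = 41.291 mL.
Additional alveolar pressure from trapping ≈ V_trapped / C = 41.291 / 22.556 = 1.831 cmH2O.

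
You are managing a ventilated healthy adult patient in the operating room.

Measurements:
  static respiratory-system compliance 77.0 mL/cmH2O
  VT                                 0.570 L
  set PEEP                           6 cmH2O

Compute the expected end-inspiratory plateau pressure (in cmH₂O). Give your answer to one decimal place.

Pplat = PEEP + Vt / Cstat = 6 + 570 / 77.0 = 6 + 7.403 = 13.403 cmH2O.

13.4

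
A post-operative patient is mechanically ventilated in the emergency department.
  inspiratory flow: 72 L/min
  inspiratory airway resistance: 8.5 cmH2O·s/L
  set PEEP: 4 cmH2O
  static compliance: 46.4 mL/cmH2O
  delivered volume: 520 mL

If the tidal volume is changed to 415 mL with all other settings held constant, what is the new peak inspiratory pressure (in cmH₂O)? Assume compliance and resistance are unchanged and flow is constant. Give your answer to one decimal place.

Flow: 72 L/min ÷ 60 = 1.2 L/s.
PIP = Vt/C + R·V̇ + PEEP (constant-flow equation of motion).
Only the elastic term changes: ΔPIP = ΔVt / C = (415 − 520) / 46.4 = -2.263 cmH2O.
Original PIP = 520/46.4 + 8.5×1.2 + 4 = 25.407 cmH2O; new PIP = 25.407 + (-2.263) = 23.144 cmH2O.

23.1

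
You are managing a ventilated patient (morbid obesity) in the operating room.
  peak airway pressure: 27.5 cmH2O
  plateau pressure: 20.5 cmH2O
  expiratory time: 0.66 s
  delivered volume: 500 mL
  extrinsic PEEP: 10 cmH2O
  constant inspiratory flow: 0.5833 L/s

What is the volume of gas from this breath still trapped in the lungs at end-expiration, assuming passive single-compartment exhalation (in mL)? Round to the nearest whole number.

158

R = (PIP − Pplat)/V̇ = (27.5 − 20.5) / 0.5833 = 7.0/0.5833 = 12.001 cmH2O·s/L.
C = Vt/(Pplat − PEEP) = 500.0 / (20.5 − 10) = 500.0/10.5 = 47.619 mL/cmH2O.
τ = R × C = 12.001 × 0.04762 L/cmH2O = 0.5715 s.
Fraction remaining = e^(−Te/τ) = e^(−0.66/0.5715) = 0.3151.
Trapped volume = 500.0 × 0.3151 = 157.55 mL.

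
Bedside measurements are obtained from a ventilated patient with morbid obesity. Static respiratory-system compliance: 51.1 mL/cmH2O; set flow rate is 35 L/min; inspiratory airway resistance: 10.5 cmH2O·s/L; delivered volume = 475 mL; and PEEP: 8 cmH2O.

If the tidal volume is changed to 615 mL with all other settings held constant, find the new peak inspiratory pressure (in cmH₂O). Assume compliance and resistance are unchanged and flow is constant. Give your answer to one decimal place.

Flow: 35 L/min ÷ 60 = 0.5833 L/s.
PIP = Vt/C + R·V̇ + PEEP (constant-flow equation of motion).
Only the elastic term changes: ΔPIP = ΔVt / C = (615 − 475) / 51.1 = 2.74 cmH2O.
Original PIP = 475/51.1 + 10.5×0.5833 + 8 = 23.42 cmH2O; new PIP = 23.42 + (2.74) = 26.16 cmH2O.

26.2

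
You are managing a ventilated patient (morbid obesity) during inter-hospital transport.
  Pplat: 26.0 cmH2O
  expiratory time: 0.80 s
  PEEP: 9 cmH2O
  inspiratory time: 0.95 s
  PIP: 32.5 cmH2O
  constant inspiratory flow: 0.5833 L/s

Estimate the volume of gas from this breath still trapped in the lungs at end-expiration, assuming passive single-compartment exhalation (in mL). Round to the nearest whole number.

61

Vt = flow × Ti = 0.5833 L/s × 0.95 s × 1000 mL/L = 554.14 mL.
R = (PIP − Pplat)/V̇ = (32.5 − 26.0) / 0.5833 = 6.5/0.5833 = 11.143 cmH2O·s/L.
C = Vt/(Pplat − PEEP) = 554.14 / (26.0 − 9) = 554.14/17.0 = 32.596 mL/cmH2O.
τ = R × C = 11.143 × 0.0326 L/cmH2O = 0.3633 s.
Fraction remaining = e^(−Te/τ) = e^(−0.80/0.3633) = 0.1106.
Trapped volume = 554.14 × 0.1106 = 61.288 mL.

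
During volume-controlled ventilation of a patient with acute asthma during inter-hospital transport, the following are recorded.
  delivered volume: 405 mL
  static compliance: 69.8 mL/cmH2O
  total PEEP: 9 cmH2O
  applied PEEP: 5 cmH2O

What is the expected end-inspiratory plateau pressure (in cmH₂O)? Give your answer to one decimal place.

End-expiratory occlusion gives total PEEP = 9 cmH2O (intrinsic PEEP = 9 − 5 = 4). Use total PEEP for the elastic gradient.
Pplat = PEEPtotal + Vt / Cstat = 9 + 405 / 69.8 = 9 + 5.802 = 14.802 cmH2O.

14.8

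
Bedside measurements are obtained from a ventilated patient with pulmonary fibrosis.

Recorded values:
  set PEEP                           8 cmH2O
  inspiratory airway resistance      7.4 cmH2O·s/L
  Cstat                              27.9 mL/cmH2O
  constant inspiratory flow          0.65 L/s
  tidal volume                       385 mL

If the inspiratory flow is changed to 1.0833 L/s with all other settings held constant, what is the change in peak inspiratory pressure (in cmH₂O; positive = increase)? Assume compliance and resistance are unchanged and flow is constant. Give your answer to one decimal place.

PIP = Vt/C + R·V̇ + PEEP (constant-flow equation of motion).
Only the resistive term changes: ΔPIP = R × ΔV̇ = 7.4 × (1.0833 − 0.65) = 7.4 × 0.4333 = 3.206 cmH2O.

3.2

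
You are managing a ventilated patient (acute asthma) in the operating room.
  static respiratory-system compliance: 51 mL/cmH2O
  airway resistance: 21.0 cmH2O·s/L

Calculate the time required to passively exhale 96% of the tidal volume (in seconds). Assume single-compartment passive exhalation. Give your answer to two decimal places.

τ = R × C = 21.0 × 51 mL/cmH2O = 21.0 × 0.051 L/cmH2O = 1.071 s.
Exhaled fraction f = 1 − e^(−t/τ) → t = −τ·ln(1 − f) = −1.071·ln(0.04) = 3.447 s.

3.45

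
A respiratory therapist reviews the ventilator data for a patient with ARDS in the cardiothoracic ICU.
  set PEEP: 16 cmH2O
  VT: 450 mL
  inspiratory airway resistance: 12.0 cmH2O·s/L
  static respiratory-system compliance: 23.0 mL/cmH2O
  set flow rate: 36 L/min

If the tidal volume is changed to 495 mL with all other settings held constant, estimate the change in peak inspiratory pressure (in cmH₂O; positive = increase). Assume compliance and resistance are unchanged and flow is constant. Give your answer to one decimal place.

2.0

PIP = Vt/C + R·V̇ + PEEP (constant-flow equation of motion).
Only the elastic term changes: ΔPIP = ΔVt / C = (495 − 450) / 23.0 = 1.957 cmH2O.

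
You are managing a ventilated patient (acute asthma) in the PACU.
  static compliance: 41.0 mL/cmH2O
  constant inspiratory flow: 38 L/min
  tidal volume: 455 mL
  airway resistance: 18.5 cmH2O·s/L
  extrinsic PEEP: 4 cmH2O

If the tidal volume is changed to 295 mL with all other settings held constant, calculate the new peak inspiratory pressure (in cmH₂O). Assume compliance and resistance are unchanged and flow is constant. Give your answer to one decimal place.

Flow: 38 L/min ÷ 60 = 0.6333 L/s.
PIP = Vt/C + R·V̇ + PEEP (constant-flow equation of motion).
Only the elastic term changes: ΔPIP = ΔVt / C = (295 − 455) / 41.0 = -3.902 cmH2O.
Original PIP = 455/41.0 + 18.5×0.6333 + 4 = 26.814 cmH2O; new PIP = 26.814 + (-3.902) = 22.912 cmH2O.

22.9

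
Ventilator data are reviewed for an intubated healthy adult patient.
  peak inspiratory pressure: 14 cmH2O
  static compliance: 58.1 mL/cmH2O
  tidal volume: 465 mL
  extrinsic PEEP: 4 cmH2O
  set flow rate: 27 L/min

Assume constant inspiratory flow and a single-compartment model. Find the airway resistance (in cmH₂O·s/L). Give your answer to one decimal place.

Flow: 27 L/min ÷ 60 = 0.45 L/s.
Equation of motion (constant flow): PIP = Vt/C + R·V̇ + PEEP.
R·V̇ = PIP − Vt/C − PEEP = 14 − 465/58.1 − 4 = 14 − 8.003 − 4 = 1.997 cmH2O.
R = 1.997 / 0.45 = 4.438 cmH2O·s/L.

4.4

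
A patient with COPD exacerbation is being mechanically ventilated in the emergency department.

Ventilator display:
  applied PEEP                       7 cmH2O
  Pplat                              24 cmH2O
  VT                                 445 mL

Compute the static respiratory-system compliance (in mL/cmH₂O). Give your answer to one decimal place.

26.2

Cstat = Vt / (Pplat − PEEP) = 445 / (24 − 7) = 445 / 17.0 = 26.176 mL/cmH2O.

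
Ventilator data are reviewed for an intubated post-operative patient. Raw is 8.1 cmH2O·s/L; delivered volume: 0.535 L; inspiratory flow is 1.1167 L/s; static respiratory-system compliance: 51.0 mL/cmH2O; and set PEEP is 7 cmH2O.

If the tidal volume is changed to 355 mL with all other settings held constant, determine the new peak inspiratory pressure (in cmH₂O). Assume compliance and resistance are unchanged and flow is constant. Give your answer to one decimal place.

PIP = Vt/C + R·V̇ + PEEP (constant-flow equation of motion).
Only the elastic term changes: ΔPIP = ΔVt / C = (355 − 535) / 51.0 = -3.529 cmH2O.
Original PIP = 535/51.0 + 8.1×1.1167 + 7 = 26.535 cmH2O; new PIP = 26.535 + (-3.529) = 23.006 cmH2O.

23.0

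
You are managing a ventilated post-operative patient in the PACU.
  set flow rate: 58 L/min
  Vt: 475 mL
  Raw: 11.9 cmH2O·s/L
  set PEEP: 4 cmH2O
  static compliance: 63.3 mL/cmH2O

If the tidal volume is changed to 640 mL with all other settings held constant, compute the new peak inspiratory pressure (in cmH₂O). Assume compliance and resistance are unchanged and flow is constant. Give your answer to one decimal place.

Flow: 58 L/min ÷ 60 = 0.9667 L/s.
PIP = Vt/C + R·V̇ + PEEP (constant-flow equation of motion).
Only the elastic term changes: ΔPIP = ΔVt / C = (640 − 475) / 63.3 = 2.607 cmH2O.
Original PIP = 475/63.3 + 11.9×0.9667 + 4 = 23.008 cmH2O; new PIP = 23.008 + (2.607) = 25.615 cmH2O.

25.6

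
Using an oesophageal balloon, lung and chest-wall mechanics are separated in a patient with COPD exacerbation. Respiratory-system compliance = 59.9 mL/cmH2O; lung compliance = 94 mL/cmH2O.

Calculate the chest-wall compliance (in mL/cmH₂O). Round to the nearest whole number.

1/Ccw = 1/Crs − 1/CL.
1/Ccw = 1/59.9 − 1/94 = 0.006056.
Ccw = 165.13 mL/cmH2O.

165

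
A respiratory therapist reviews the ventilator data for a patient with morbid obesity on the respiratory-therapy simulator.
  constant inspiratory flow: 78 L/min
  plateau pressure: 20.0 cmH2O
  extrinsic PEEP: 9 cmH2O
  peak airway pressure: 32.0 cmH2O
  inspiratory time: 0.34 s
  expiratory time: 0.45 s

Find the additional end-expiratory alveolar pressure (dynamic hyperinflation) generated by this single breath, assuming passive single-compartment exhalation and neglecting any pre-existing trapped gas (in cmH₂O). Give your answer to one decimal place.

Flow: 78 L/min ÷ 60 = 1.3 L/s.
Vt = flow × Ti = 1.3 L/s × 0.34 s × 1000 mL/L = 442.0 mL.
R = (PIP − Pplat)/V̇ = (32.0 − 20.0) / 1.3 = 12.0/1.3 = 9.231 cmH2O·s/L.
C = Vt/(Pplat − PEEP) = 442.0 / (20.0 − 9) = 442.0/11.0 = 40.182 mL/cmH2O.
τ = R × C = 9.231 × 0.04018 L/cmH2O = 0.3709 s.
Fraction remaining = e^(−Te/τ) = e^(−0.45/0.3709) = 0.2972; trapped volume = 442.0 × 0.2972 = 131.36 mL.
Additional alveolar pressure from trapping ≈ V_trapped / C = 131.36 / 40.182 = 3.269 cmH2O.

3.3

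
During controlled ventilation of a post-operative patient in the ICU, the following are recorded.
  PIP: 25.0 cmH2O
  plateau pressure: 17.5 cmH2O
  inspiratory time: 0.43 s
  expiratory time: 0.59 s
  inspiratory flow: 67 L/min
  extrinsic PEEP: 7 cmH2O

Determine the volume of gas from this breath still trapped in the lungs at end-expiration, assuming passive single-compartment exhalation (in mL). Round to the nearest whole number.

70

Flow: 67 L/min ÷ 60 = 1.1167 L/s.
Vt = flow × Ti = 1.1167 L/s × 0.43 s × 1000 mL/L = 480.18 mL.
R = (PIP − Pplat)/V̇ = (25.0 − 17.5) / 1.1167 = 7.5/1.1167 = 6.716 cmH2O·s/L.
C = Vt/(Pplat − PEEP) = 480.18 / (17.5 − 7) = 480.18/10.5 = 45.731 mL/cmH2O.
τ = R × C = 6.716 × 0.04573 L/cmH2O = 0.3071 s.
Fraction remaining = e^(−Te/τ) = e^(−0.59/0.3071) = 0.1464.
Trapped volume = 480.18 × 0.1464 = 70.298 mL.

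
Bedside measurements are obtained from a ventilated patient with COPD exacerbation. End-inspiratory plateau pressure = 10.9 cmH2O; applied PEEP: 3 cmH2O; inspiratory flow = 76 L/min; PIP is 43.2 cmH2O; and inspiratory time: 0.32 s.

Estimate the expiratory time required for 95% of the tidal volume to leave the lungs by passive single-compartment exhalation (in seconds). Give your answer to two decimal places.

3.92

Flow: 76 L/min ÷ 60 = 1.2667 L/s.
Vt = flow × Ti = 1.2667 L/s × 0.32 s × 1000 mL/L = 405.34 mL.
R = (PIP − Pplat)/V̇ = (43.2 − 10.9) / 1.2667 = 32.3/1.2667 = 25.499 cmH2O·s/L.
C = Vt/(Pplat − PEEP) = 405.34 / (10.9 − 3) = 405.34/7.9 = 51.309 mL/cmH2O.
τ = R × C = 25.499 × 0.05131 L/cmH2O = 1.308 s.
t = −τ·ln(1 − 0.95) = −1.308·ln(0.05) = 3.918 s.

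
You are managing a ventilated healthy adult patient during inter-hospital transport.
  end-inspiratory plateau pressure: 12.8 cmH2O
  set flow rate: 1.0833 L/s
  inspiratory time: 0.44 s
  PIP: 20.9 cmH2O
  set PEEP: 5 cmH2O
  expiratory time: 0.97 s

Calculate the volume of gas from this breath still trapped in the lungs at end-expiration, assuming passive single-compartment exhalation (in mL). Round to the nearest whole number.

Vt = flow × Ti = 1.0833 L/s × 0.44 s × 1000 mL/L = 476.65 mL.
R = (PIP − Pplat)/V̇ = (20.9 − 12.8) / 1.0833 = 8.1/1.0833 = 7.477 cmH2O·s/L.
C = Vt/(Pplat − PEEP) = 476.65 / (12.8 − 5) = 476.65/7.8 = 61.109 mL/cmH2O.
τ = R × C = 7.477 × 0.06111 L/cmH2O = 0.4569 s.
Fraction remaining = e^(−Te/τ) = e^(−0.97/0.4569) = 0.1197.
Trapped volume = 476.65 × 0.1197 = 57.055 mL.

57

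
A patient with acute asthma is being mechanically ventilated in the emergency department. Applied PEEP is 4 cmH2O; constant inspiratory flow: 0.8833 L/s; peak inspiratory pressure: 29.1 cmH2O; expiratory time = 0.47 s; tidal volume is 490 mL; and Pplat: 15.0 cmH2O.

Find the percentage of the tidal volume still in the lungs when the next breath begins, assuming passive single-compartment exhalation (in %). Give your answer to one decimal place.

R = (PIP − Pplat)/V̇ = (29.1 − 15.0) / 0.8833 = 14.1/0.8833 = 15.963 cmH2O·s/L.
C = Vt/(Pplat − PEEP) = 490.0 / (15.0 − 4) = 490.0/11.0 = 44.545 mL/cmH2O.
τ = R × C = 15.963 × 0.04455 L/cmH2O = 0.7112 s.
Fraction remaining at end-expiration = e^(−Te/τ) = e^(−0.47/0.7112) = 0.5164 → 51.64%.

51.6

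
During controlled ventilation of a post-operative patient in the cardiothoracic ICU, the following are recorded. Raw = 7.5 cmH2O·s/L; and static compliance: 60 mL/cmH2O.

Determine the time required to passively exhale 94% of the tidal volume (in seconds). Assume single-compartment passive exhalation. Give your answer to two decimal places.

τ = R × C = 7.5 × 60 mL/cmH2O = 7.5 × 0.060 L/cmH2O = 0.45 s.
Exhaled fraction f = 1 − e^(−t/τ) → t = −τ·ln(1 − f) = −0.45·ln(0.06) = 1.266 s.

1.27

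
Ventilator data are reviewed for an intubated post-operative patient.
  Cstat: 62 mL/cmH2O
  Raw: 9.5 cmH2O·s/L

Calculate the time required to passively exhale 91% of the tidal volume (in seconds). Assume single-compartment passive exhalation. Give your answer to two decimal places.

1.42

τ = R × C = 9.5 × 62 mL/cmH2O = 9.5 × 0.062 L/cmH2O = 0.589 s.
Exhaled fraction f = 1 − e^(−t/τ) → t = −τ·ln(1 − f) = −0.589·ln(0.09) = 1.418 s.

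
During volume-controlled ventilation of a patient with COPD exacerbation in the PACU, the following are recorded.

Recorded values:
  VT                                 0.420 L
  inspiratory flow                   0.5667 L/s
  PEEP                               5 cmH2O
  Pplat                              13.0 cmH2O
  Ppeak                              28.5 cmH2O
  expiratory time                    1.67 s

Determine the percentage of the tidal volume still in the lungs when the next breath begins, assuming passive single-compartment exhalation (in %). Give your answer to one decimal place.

31.3

R = (PIP − Pplat)/V̇ = (28.5 − 13.0) / 0.5667 = 15.5/0.5667 = 27.351 cmH2O·s/L.
C = Vt/(Pplat − PEEP) = 420.0 / (13.0 − 5) = 420.0/8.0 = 52.5 mL/cmH2O.
τ = R × C = 27.351 × 0.0525 L/cmH2O = 1.436 s.
Fraction remaining at end-expiration = e^(−Te/τ) = e^(−1.67/1.436) = 0.3126 → 31.26%.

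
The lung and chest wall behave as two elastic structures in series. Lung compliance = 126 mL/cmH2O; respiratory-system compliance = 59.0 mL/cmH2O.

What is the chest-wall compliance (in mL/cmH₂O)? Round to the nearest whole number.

1/Ccw = 1/Crs − 1/CL.
1/Ccw = 1/59.0 − 1/126 = 0.009013.
Ccw = 110.95 mL/cmH2O.

111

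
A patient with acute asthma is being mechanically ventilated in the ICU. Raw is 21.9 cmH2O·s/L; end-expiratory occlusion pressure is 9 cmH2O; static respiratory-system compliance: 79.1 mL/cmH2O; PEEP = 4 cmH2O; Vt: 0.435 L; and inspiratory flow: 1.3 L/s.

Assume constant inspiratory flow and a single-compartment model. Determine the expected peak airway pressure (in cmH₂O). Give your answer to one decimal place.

43.0

Total PEEP = 9 cmH2O (set 4 + intrinsic 5); this is the baseline alveolar pressure.
Equation of motion (constant flow): PIP = Vt/C + R·V̇ + PEEP.
PIP = 435/79.1 + 21.9×1.3 + 9 = 5.499 + 28.47 + 9 = 42.969 cmH2O.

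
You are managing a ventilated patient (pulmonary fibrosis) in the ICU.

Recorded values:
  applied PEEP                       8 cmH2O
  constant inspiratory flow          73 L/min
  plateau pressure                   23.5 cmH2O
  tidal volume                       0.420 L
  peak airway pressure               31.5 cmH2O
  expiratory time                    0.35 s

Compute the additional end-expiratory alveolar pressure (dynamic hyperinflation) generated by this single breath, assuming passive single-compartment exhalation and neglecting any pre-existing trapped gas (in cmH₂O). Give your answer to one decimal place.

2.2

Flow: 73 L/min ÷ 60 = 1.2167 L/s.
R = (PIP − Pplat)/V̇ = (31.5 − 23.5) / 1.2167 = 8.0/1.2167 = 6.575 cmH2O·s/L.
C = Vt/(Pplat − PEEP) = 420.0 / (23.5 − 8) = 420.0/15.5 = 27.097 mL/cmH2O.
τ = R × C = 6.575 × 0.0271 L/cmH2O = 0.1782 s.
Fraction remaining = e^(−Te/τ) = e^(−0.35/0.1782) = 0.1403; trapped volume = 420.0 × 0.1403 = 58.926 mL.
Additional alveolar pressure from trapping ≈ V_trapped / C = 58.926 / 27.097 = 2.175 cmH2O.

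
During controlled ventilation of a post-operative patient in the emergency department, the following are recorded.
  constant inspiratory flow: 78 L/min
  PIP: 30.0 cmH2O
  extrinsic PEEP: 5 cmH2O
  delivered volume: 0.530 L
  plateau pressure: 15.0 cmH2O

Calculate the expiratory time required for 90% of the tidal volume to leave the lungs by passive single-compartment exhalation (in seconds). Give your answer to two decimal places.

Flow: 78 L/min ÷ 60 = 1.3 L/s.
R = (PIP − Pplat)/V̇ = (30.0 − 15.0) / 1.3 = 15.0/1.3 = 11.538 cmH2O·s/L.
C = Vt/(Pplat − PEEP) = 530.0 / (15.0 − 5) = 530.0/10.0 = 53.0 mL/cmH2O.
τ = R × C = 11.538 × 0.053 L/cmH2O = 0.6115 s.
t = −τ·ln(1 − 0.90) = −0.6115·ln(0.1) = 1.408 s.

1.41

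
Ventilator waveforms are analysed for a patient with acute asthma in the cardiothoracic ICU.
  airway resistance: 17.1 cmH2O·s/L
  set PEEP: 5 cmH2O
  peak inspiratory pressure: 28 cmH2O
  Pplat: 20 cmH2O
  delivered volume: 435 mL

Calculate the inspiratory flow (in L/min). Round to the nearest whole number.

28

flow = (PIP − Pplat) / Raw = (28 − 20) / 17.1 = 0.4678 L/s × 60 = 28.068 L/min.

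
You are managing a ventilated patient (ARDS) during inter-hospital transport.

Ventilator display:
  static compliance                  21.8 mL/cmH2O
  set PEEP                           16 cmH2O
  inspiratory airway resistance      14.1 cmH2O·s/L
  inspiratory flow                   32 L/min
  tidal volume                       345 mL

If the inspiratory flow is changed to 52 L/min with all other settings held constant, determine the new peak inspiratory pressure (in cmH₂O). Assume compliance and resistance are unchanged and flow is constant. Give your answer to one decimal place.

Flow: 32 L/min ÷ 60 = 0.5333 L/s.
New flow: 52 L/min ÷ 60 = 0.8667 L/s.
PIP = Vt/C + R·V̇ + PEEP (constant-flow equation of motion).
Only the resistive term changes: ΔPIP = R × ΔV̇ = 14.1 × (0.8667 − 0.5333) = 14.1 × 0.3334 = 4.701 cmH2O.
Original PIP = 345/21.8 + 14.1×0.5333 + 16 = 39.345 cmH2O; new PIP = 39.345 + (4.701) = 44.046 cmH2O.

44.0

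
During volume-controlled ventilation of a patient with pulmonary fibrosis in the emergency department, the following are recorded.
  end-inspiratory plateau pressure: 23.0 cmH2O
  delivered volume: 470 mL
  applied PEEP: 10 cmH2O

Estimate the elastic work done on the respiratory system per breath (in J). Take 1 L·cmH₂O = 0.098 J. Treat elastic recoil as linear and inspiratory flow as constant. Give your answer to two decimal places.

Elastic work ≈ ½ × (Pplat − PEEP) × Vt = 0.5 × (23.0 − 10) × 0.470 L = 0.5 × 13.0 × 0.470 = 3.055 L·cmH2O.
× 0.098 J/(L·cmH2O) → 0.2994 J.

0.30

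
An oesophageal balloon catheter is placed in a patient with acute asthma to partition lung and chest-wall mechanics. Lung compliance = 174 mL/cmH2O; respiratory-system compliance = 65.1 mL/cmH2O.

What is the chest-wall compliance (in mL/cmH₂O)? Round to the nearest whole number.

104

1/Ccw = 1/Crs − 1/CL.
1/Ccw = 1/65.1 − 1/174 = 0.009614.
Ccw = 104.01 mL/cmH2O.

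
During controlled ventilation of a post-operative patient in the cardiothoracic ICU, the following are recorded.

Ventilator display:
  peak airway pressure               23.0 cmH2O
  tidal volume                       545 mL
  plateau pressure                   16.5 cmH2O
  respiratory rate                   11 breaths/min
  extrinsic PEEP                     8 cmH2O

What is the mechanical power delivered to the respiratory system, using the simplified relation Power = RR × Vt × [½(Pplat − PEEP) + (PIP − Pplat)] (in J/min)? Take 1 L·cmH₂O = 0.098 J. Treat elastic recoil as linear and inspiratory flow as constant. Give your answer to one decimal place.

Per-breath work = Vt × [½(Pplat−PEEP) + (PIP−Pplat)] = 0.545 × [0.5×8.5 + 6.5] = 0.545 × 10.75 = 5.859 L·cmH2O.
Power = 11 × 5.859 = 64.449 L·cmH2O/min.
× 0.098 J/(L·cmH2O) → 6.316 J/min.

6.3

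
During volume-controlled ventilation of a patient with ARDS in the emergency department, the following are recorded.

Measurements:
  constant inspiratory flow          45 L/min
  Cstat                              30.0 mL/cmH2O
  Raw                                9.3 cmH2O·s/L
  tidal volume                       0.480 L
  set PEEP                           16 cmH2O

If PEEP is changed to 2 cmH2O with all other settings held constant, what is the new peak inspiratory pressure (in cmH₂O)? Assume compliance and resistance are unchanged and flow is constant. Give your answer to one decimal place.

25.0

Flow: 45 L/min ÷ 60 = 0.75 L/s.
PIP = Vt/C + R·V̇ + PEEP (constant-flow equation of motion).
Only the baseline term changes: ΔPIP = ΔPEEP = 2 − 16 = -14.0 cmH2O.
Original PIP = 480/30.0 + 9.3×0.75 + 16 = 38.975 cmH2O; new PIP = 38.975 + (-14.0) = 24.975 cmH2O.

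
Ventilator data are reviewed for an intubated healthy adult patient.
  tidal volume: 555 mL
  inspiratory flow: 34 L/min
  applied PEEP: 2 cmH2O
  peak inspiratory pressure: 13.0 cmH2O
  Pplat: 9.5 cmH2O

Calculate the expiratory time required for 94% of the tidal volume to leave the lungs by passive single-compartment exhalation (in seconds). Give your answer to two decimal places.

1.29

Flow: 34 L/min ÷ 60 = 0.5667 L/s.
R = (PIP − Pplat)/V̇ = (13.0 − 9.5) / 0.5667 = 3.5/0.5667 = 6.176 cmH2O·s/L.
C = Vt/(Pplat − PEEP) = 555.0 / (9.5 − 2) = 555.0/7.5 = 74.0 mL/cmH2O.
τ = R × C = 6.176 × 0.074 L/cmH2O = 0.457 s.
t = −τ·ln(1 − 0.94) = −0.457·ln(0.06) = 1.286 s.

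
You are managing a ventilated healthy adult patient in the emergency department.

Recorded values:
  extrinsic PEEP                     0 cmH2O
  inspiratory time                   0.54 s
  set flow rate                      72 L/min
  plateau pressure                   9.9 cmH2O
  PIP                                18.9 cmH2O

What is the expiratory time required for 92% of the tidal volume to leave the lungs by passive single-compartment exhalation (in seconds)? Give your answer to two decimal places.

Flow: 72 L/min ÷ 60 = 1.2 L/s.
Vt = flow × Ti = 1.2 L/s × 0.54 s × 1000 mL/L = 648.0 mL.
R = (PIP − Pplat)/V̇ = (18.9 − 9.9) / 1.2 = 9.0/1.2 = 7.5 cmH2O·s/L.
C = Vt/(Pplat − PEEP) = 648.0 / (9.9 − 0) = 648.0/9.9 = 65.455 mL/cmH2O.
τ = R × C = 7.5 × 0.06546 L/cmH2O = 0.491 s.
t = −τ·ln(1 − 0.92) = −0.491·ln(0.08) = 1.24 s.

1.24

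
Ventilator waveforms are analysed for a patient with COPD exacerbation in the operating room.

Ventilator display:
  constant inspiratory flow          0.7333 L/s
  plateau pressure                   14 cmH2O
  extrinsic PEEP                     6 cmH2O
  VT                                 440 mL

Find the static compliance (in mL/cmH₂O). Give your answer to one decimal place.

55.0

Cstat = Vt / (Pplat − PEEP) = 440 / (14 − 6) = 440 / 8.0 = 55.0 mL/cmH2O.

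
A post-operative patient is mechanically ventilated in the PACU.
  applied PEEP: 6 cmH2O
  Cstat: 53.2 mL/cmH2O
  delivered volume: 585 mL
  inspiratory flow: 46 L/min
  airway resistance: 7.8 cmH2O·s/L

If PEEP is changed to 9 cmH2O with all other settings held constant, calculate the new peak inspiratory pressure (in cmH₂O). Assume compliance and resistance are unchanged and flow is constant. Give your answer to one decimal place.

Flow: 46 L/min ÷ 60 = 0.7667 L/s.
PIP = Vt/C + R·V̇ + PEEP (constant-flow equation of motion).
Only the baseline term changes: ΔPIP = ΔPEEP = 9 − 6 = 3.0 cmH2O.
Original PIP = 585/53.2 + 7.8×0.7667 + 6 = 22.977 cmH2O; new PIP = 22.977 + (3.0) = 25.977 cmH2O.

26.0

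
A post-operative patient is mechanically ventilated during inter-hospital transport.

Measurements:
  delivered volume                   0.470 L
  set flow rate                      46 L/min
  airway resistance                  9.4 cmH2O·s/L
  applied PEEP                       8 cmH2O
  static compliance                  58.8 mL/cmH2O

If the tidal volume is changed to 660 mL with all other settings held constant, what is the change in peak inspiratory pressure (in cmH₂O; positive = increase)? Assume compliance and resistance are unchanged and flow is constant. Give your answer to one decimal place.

3.2

PIP = Vt/C + R·V̇ + PEEP (constant-flow equation of motion).
Only the elastic term changes: ΔPIP = ΔVt / C = (660 − 470) / 58.8 = 3.231 cmH2O.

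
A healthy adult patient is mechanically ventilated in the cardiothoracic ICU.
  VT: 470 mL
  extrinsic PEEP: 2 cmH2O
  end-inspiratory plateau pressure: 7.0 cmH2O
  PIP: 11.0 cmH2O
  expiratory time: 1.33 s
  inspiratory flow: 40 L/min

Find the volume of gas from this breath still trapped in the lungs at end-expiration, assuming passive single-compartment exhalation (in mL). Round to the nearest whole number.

44

Flow: 40 L/min ÷ 60 = 0.6667 L/s.
R = (PIP − Pplat)/V̇ = (11.0 − 7.0) / 0.6667 = 4.0/0.6667 = 6.0 cmH2O·s/L.
C = Vt/(Pplat − PEEP) = 470.0 / (7.0 − 2) = 470.0/5.0 = 94.0 mL/cmH2O.
τ = R × C = 6.0 × 0.094 L/cmH2O = 0.564 s.
Fraction remaining = e^(−Te/τ) = e^(−1.33/0.564) = 0.09459.
Trapped volume = 470.0 × 0.09459 = 44.457 mL.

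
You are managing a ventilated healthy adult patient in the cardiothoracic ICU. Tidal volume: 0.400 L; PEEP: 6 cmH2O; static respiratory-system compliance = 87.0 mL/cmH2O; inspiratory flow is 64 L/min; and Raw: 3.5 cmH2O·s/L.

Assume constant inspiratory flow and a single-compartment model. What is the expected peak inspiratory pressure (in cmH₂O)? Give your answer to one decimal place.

14.3

Flow: 64 L/min ÷ 60 = 1.0667 L/s.
Equation of motion (constant flow): PIP = Vt/C + R·V̇ + PEEP.
PIP = 400/87.0 + 3.5×1.0667 + 6 = 4.598 + 3.733 + 6 = 14.331 cmH2O.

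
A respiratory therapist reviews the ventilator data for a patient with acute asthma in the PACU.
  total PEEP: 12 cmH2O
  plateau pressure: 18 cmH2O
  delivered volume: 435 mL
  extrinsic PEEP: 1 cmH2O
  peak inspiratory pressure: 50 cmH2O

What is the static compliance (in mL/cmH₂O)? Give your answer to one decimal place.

End-expiratory occlusion gives total PEEP = 12 cmH2O (intrinsic PEEP = 12 − 1 = 11). Use total PEEP for the elastic gradient.
Cstat = Vt / (Pplat − PEEPtotal) = 435 / (18 − 12) = 435 / 6.0 = 72.5 mL/cmH2O.

72.5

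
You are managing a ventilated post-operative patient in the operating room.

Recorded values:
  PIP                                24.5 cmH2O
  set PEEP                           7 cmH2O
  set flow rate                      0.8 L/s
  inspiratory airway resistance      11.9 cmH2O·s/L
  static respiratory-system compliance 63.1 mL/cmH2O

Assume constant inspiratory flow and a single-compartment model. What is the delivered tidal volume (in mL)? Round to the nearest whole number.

504

Equation of motion (constant flow): PIP = Vt/C + R·V̇ + PEEP.
Vt/C = PIP − R·V̇ − PEEP = 24.5 − 9.52 − 7 = 7.98 cmH2O.
Vt = C × 7.98 = 63.1 × 7.98 = 503.54 mL.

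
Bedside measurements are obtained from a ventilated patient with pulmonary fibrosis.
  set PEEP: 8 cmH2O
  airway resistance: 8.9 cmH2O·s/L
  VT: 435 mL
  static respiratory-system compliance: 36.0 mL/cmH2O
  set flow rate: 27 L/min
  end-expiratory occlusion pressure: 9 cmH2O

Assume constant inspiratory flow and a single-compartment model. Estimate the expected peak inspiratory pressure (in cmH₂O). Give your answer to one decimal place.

Flow: 27 L/min ÷ 60 = 0.45 L/s.
Total PEEP = 9 cmH2O (set 8 + intrinsic 1); this is the baseline alveolar pressure.
Equation of motion (constant flow): PIP = Vt/C + R·V̇ + PEEP.
PIP = 435/36.0 + 8.9×0.45 + 9 = 12.083 + 4.005 + 9 = 25.088 cmH2O.

25.1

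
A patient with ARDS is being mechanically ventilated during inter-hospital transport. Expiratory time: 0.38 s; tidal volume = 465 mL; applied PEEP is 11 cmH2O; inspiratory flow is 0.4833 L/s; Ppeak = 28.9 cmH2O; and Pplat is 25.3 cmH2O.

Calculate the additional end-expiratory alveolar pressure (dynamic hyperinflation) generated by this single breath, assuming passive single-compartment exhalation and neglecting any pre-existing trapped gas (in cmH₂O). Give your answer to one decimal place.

3.0

R = (PIP − Pplat)/V̇ = (28.9 − 25.3) / 0.4833 = 3.6/0.4833 = 7.449 cmH2O·s/L.
C = Vt/(Pplat − PEEP) = 465.0 / (25.3 − 11) = 465.0/14.3 = 32.517 mL/cmH2O.
τ = R × C = 7.449 × 0.03252 L/cmH2O = 0.2422 s.
Fraction remaining = e^(−Te/τ) = e^(−0.38/0.2422) = 0.2083; trapped volume = 465.0 × 0.2083 = 96.86 mL.
Additional alveolar pressure from trapping ≈ V_trapped / C = 96.86 / 32.517 = 2.979 cmH2O.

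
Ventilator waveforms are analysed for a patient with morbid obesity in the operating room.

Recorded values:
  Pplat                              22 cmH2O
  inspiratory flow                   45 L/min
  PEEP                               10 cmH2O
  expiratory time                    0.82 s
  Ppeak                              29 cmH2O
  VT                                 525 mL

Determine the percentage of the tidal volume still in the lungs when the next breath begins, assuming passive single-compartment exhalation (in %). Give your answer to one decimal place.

Flow: 45 L/min ÷ 60 = 0.75 L/s.
R = (PIP − Pplat)/V̇ = (29 − 22) / 0.75 = 7.0/0.75 = 9.333 cmH2O·s/L.
C = Vt/(Pplat − PEEP) = 525.0 / (22 − 10) = 525.0/12.0 = 43.75 mL/cmH2O.
τ = R × C = 9.333 × 0.04375 L/cmH2O = 0.4083 s.
Fraction remaining at end-expiration = e^(−Te/τ) = e^(−0.82/0.4083) = 0.1342 → 13.42%.

13.4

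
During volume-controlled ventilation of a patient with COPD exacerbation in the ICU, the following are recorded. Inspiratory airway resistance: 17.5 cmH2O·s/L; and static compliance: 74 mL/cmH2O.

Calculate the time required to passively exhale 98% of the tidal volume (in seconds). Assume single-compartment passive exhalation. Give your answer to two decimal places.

5.07

τ = R × C = 17.5 × 74 mL/cmH2O = 17.5 × 0.074 L/cmH2O = 1.295 s.
Exhaled fraction f = 1 − e^(−t/τ) → t = −τ·ln(1 − f) = −1.295·ln(0.02) = 5.066 s.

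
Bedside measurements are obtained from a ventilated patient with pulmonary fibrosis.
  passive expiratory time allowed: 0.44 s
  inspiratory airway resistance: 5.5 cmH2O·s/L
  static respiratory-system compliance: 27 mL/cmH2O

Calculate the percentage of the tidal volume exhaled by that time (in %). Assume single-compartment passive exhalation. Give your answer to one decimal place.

94.8

τ = R × C = 5.5 × 27 mL/cmH2O = 5.5 × 0.027 L/cmH2O = 0.1485 s.
Passive exhalation: V(t)/V₀ = e^(−t/τ) = e^(−0.44/0.1485) = 0.05167.
Fraction exhaled = 1 − 0.05167 = 0.9483 → 94.83%.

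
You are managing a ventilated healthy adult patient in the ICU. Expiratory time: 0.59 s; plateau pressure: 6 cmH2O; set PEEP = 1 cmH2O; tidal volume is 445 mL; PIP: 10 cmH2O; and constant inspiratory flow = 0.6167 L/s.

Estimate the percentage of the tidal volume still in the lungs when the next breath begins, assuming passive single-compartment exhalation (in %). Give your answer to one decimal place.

36.0

R = (PIP − Pplat)/V̇ = (10 − 6) / 0.6167 = 4.0/0.6167 = 6.486 cmH2O·s/L.
C = Vt/(Pplat − PEEP) = 445.0 / (6 − 1) = 445.0/5.0 = 89.0 mL/cmH2O.
τ = R × C = 6.486 × 0.089 L/cmH2O = 0.5773 s.
Fraction remaining at end-expiration = e^(−Te/τ) = e^(−0.59/0.5773) = 0.3599 → 35.99%.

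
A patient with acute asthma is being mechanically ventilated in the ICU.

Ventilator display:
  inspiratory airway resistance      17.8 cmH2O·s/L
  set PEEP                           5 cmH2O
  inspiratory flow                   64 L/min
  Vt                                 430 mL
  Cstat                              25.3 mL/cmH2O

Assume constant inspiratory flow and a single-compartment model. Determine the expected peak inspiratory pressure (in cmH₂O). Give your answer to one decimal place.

41.0

Flow: 64 L/min ÷ 60 = 1.0667 L/s.
Equation of motion (constant flow): PIP = Vt/C + R·V̇ + PEEP.
PIP = 430/25.3 + 17.8×1.0667 + 5 = 16.996 + 18.987 + 5 = 40.983 cmH2O.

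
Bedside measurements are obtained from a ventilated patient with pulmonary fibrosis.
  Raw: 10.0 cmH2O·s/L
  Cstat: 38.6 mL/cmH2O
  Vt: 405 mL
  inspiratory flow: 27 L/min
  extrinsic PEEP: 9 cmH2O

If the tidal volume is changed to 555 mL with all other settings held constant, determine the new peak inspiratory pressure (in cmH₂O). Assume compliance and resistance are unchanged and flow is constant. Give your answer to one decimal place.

27.9

Flow: 27 L/min ÷ 60 = 0.45 L/s.
PIP = Vt/C + R·V̇ + PEEP (constant-flow equation of motion).
Only the elastic term changes: ΔPIP = ΔVt / C = (555 − 405) / 38.6 = 3.886 cmH2O.
Original PIP = 405/38.6 + 10.0×0.45 + 9 = 23.992 cmH2O; new PIP = 23.992 + (3.886) = 27.878 cmH2O.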